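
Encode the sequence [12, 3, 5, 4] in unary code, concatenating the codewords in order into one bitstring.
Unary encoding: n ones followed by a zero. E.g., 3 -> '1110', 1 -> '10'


Encode each number as n ones followed by a terminating 0:
  12 -> 1111111111110 (13 bits)
  3 -> 1110 (4 bits)
  5 -> 111110 (6 bits)
  4 -> 11110 (5 bits)
Total length = 13 + 4 + 6 + 5 = 28 bits.

Unary([12, 3, 5, 4]) = 1111111111110111011111011110 (28 bits)


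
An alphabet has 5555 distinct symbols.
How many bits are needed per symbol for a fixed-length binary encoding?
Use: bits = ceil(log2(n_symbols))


log2(5555) = 12.4396
Bracket: 2^12 = 4096 < 5555 <= 2^13 = 8192
So ceil(log2(5555)) = 13

bits = ceil(log2(5555)) = ceil(12.4396) = 13 bits


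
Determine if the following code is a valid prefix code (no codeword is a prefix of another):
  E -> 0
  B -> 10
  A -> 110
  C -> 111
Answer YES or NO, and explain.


Checking each pair (does one codeword prefix another?):
  E='0' vs B='10': no prefix
  E='0' vs A='110': no prefix
  E='0' vs C='111': no prefix
  B='10' vs E='0': no prefix
  B='10' vs A='110': no prefix
  B='10' vs C='111': no prefix
  A='110' vs E='0': no prefix
  A='110' vs B='10': no prefix
  A='110' vs C='111': no prefix
  C='111' vs E='0': no prefix
  C='111' vs B='10': no prefix
  C='111' vs A='110': no prefix
No violation found over all pairs.

YES -- this is a valid prefix code. No codeword is a prefix of any other codeword.


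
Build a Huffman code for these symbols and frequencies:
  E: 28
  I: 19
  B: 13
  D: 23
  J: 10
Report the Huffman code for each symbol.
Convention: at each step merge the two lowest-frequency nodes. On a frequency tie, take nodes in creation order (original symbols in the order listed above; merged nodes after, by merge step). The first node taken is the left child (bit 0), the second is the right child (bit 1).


Huffman tree construction:
Step 1: Merge J(10) + B(13) = 23
Step 2: Merge I(19) + D(23) = 42
Step 3: Merge (J+B)(23) + E(28) = 51
Step 4: Merge (I+D)(42) + ((J+B)+E)(51) = 93
Read each symbol's code off the tree from the root (left child = 0, right child = 1).

Codes:
  E: 11 (length 2)
  I: 00 (length 2)
  B: 101 (length 3)
  D: 01 (length 2)
  J: 100 (length 3)
Average code length: 209/93 = 2.2473 bits/symbol


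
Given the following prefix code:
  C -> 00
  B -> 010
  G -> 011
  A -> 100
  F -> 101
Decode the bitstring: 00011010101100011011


Decoding step by step:
Bits 00 -> C
Bits 011 -> G
Bits 010 -> B
Bits 101 -> F
Bits 100 -> A
Bits 011 -> G
Bits 011 -> G


Decoded message: CGBFAGG


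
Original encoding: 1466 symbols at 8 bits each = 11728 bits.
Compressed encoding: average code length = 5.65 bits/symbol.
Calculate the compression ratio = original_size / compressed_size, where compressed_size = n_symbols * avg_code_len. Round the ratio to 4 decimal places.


original_size = n_symbols * orig_bits = 1466 * 8 = 11728 bits
compressed_size = n_symbols * avg_code_len = 1466 * 5.65 = 8282.9 bits
ratio = original_size / compressed_size = 11728 / 8282.9 = 1.4159

Compression ratio = 1.4159


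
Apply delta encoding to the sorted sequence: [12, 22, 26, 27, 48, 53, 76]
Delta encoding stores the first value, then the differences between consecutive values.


First value: 12
Deltas:
  22 - 12 = 10
  26 - 22 = 4
  27 - 26 = 1
  48 - 27 = 21
  53 - 48 = 5
  76 - 53 = 23


Delta encoded: [12, 10, 4, 1, 21, 5, 23]


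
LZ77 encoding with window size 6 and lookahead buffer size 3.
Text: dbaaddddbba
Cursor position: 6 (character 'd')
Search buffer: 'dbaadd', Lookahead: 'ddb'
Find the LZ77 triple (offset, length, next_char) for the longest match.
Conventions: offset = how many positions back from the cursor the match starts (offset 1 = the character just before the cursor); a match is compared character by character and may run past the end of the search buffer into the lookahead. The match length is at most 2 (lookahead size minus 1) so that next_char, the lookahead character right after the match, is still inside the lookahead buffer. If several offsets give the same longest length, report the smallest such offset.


Try each offset into the search buffer:
  offset=1 (pos 5, char 'd'): match length 2
  offset=2 (pos 4, char 'd'): match length 2
  offset=3 (pos 3, char 'a'): match length 0
  offset=4 (pos 2, char 'a'): match length 0
  offset=5 (pos 1, char 'b'): match length 0
  offset=6 (pos 0, char 'd'): match length 1
Longest match has length 2, found at offsets 1, 2; take the smallest, offset 1.
next_char = character at position 6 + 2 = 8 -> 'b'

Best match: offset=1, length=2 (matching 'dd' starting at position 5)
LZ77 triple: (1, 2, 'b')


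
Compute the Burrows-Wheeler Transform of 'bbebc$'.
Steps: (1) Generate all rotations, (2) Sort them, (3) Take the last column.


Rotations (sorted):
  0: $bbebc -> last char: c
  1: bbebc$ -> last char: $
  2: bc$bbe -> last char: e
  3: bebc$b -> last char: b
  4: c$bbeb -> last char: b
  5: ebc$bb -> last char: b


BWT = c$ebbb


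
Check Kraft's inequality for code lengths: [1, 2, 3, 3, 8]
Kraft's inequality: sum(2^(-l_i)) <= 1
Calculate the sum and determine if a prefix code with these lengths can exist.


Sum = 2^(-1) + 2^(-2) + 2^(-3) + 2^(-3) + 2^(-8)
    = 0.5 + 0.25 + 0.125 + 0.125 + 0.00390625
    = 257/256 = 1.00390625
Since 1.00390625 > 1, Kraft's inequality is NOT satisfied.
A prefix code with these lengths CANNOT exist.

Kraft sum = 1.00390625. Not satisfied.


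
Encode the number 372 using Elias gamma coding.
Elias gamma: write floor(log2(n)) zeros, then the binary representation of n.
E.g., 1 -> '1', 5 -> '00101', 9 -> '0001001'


num_bits = floor(log2(372)) + 1 = 9
leading_zeros = num_bits - 1 = 8
binary(372) = 101110100

Elias gamma(372) = '00000000' + '101110100' = 00000000101110100 (17 bits)


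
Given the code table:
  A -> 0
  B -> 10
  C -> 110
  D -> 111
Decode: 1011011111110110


Decoding:
10 -> B
110 -> C
111 -> D
111 -> D
10 -> B
110 -> C


Result: BCDDBC


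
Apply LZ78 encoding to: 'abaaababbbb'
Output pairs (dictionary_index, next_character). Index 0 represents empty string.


LZ78 encoding steps:
Dictionary: {0: ''}
Step 1: w='' (idx 0), next='a' -> output (0, 'a'), add 'a' as idx 1
Step 2: w='' (idx 0), next='b' -> output (0, 'b'), add 'b' as idx 2
Step 3: w='a' (idx 1), next='a' -> output (1, 'a'), add 'aa' as idx 3
Step 4: w='a' (idx 1), next='b' -> output (1, 'b'), add 'ab' as idx 4
Step 5: w='ab' (idx 4), next='b' -> output (4, 'b'), add 'abb' as idx 5
Step 6: w='b' (idx 2), next='b' -> output (2, 'b'), add 'bb' as idx 6


Encoded: [(0, 'a'), (0, 'b'), (1, 'a'), (1, 'b'), (4, 'b'), (2, 'b')]


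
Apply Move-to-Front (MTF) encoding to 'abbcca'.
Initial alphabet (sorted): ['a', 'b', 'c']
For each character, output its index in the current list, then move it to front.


MTF encoding:
'a': index 0 in ['a', 'b', 'c'] -> ['a', 'b', 'c']
'b': index 1 in ['a', 'b', 'c'] -> ['b', 'a', 'c']
'b': index 0 in ['b', 'a', 'c'] -> ['b', 'a', 'c']
'c': index 2 in ['b', 'a', 'c'] -> ['c', 'b', 'a']
'c': index 0 in ['c', 'b', 'a'] -> ['c', 'b', 'a']
'a': index 2 in ['c', 'b', 'a'] -> ['a', 'c', 'b']


Output: [0, 1, 0, 2, 0, 2]


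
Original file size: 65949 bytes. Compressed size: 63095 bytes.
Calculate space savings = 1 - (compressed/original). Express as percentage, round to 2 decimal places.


ratio = compressed/original = 63095/65949 = 0.956724
savings = 1 - ratio = 1 - 0.956724 = 0.043276
as a percentage: 0.043276 * 100 = 4.33%

Space savings = 1 - 63095/65949 = 4.33%


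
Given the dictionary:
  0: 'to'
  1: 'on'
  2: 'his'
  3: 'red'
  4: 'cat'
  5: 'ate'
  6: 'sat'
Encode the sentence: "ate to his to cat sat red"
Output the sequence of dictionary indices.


Look up each word in the dictionary:
  'ate' -> 5
  'to' -> 0
  'his' -> 2
  'to' -> 0
  'cat' -> 4
  'sat' -> 6
  'red' -> 3

Encoded: [5, 0, 2, 0, 4, 6, 3]


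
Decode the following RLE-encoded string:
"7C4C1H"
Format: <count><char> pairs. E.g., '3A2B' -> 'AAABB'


Expanding each <count><char> pair:
  7C -> 'CCCCCCC'
  4C -> 'CCCC'
  1H -> 'H'

Decoded = CCCCCCCCCCCH


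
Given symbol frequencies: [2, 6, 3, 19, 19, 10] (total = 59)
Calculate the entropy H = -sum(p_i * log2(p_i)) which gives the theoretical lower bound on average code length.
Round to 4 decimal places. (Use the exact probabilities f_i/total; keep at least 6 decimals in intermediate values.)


Per-symbol terms -p_i * log2(p_i) with p_i = f_i/59:
  p = 2/59 = 0.033898: log2(p) = -4.882643, -p*log2(p) = 0.165513
  p = 6/59 = 0.101695: log2(p) = -3.297681, -p*log2(p) = 0.335357
  p = 3/59 = 0.050847: log2(p) = -4.297681, -p*log2(p) = 0.218526
  p = 19/59 = 0.322034: log2(p) = -1.634716, -p*log2(p) = 0.526434
  p = 19/59 = 0.322034: log2(p) = -1.634716, -p*log2(p) = 0.526434
  p = 10/59 = 0.169492: log2(p) = -2.560715, -p*log2(p) = 0.434019
H = 0.165513 + 0.335357 + 0.218526 + 0.526434 + 0.526434 + 0.434019 = 2.206283

H = 2.2063 bits/symbol


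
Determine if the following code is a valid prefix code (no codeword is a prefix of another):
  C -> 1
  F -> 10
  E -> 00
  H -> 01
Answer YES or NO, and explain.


Checking each pair (does one codeword prefix another?):
  C='1' vs F='10': prefix -- VIOLATION

NO -- this is NOT a valid prefix code. C (1) is a prefix of F (10).


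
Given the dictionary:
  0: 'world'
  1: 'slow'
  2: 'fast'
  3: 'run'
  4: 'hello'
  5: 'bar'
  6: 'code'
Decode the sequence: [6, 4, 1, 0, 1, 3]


Look up each index in the dictionary:
  6 -> 'code'
  4 -> 'hello'
  1 -> 'slow'
  0 -> 'world'
  1 -> 'slow'
  3 -> 'run'

Decoded: "code hello slow world slow run"


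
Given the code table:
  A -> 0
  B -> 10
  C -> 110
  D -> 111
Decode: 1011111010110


Decoding:
10 -> B
111 -> D
110 -> C
10 -> B
110 -> C


Result: BDCBC


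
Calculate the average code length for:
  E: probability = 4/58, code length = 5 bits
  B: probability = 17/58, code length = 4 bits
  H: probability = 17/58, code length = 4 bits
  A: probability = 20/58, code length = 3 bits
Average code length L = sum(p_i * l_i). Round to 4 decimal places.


Weighted contributions p_i * l_i:
  E: (4/58) * 5 = 20/58
  B: (17/58) * 4 = 68/58
  H: (17/58) * 4 = 68/58
  A: (20/58) * 3 = 60/58
Sum = (20 + 68 + 68 + 60)/58 = 216/58

L = 216/58 = 3.7241 bits/symbol


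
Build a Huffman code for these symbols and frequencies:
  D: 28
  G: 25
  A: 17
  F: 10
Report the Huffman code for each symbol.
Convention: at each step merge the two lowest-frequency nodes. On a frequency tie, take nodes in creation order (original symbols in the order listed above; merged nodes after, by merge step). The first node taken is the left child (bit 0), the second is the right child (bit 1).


Huffman tree construction:
Step 1: Merge F(10) + A(17) = 27
Step 2: Merge G(25) + (F+A)(27) = 52
Step 3: Merge D(28) + (G+(F+A))(52) = 80
Read each symbol's code off the tree from the root (left child = 0, right child = 1).

Codes:
  D: 0 (length 1)
  G: 10 (length 2)
  A: 111 (length 3)
  F: 110 (length 3)
Average code length: 159/80 = 1.9875 bits/symbol


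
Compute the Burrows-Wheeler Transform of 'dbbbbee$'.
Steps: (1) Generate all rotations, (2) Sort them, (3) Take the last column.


Rotations (sorted):
  0: $dbbbbee -> last char: e
  1: bbbbee$d -> last char: d
  2: bbbee$db -> last char: b
  3: bbee$dbb -> last char: b
  4: bee$dbbb -> last char: b
  5: dbbbbee$ -> last char: $
  6: e$dbbbbe -> last char: e
  7: ee$dbbbb -> last char: b


BWT = edbbb$eb


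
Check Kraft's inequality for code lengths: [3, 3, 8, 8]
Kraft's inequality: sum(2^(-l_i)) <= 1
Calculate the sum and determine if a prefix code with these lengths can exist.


Sum = 2^(-3) + 2^(-3) + 2^(-8) + 2^(-8)
    = 0.125 + 0.125 + 0.00390625 + 0.00390625
    = 66/256 = 0.2578125
Since 0.2578125 <= 1, Kraft's inequality IS satisfied.
A prefix code with these lengths CAN exist.

Kraft sum = 0.2578125. Satisfied.


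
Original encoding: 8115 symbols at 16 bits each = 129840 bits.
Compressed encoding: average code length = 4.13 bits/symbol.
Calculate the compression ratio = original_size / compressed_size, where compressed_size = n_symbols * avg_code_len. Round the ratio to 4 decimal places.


original_size = n_symbols * orig_bits = 8115 * 16 = 129840 bits
compressed_size = n_symbols * avg_code_len = 8115 * 4.13 = 33514.95 bits
ratio = original_size / compressed_size = 129840 / 33514.95 = 3.8741

Compression ratio = 3.8741


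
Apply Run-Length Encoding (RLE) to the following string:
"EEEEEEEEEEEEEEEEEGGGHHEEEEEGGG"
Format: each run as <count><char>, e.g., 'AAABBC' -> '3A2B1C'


Scanning runs left to right:
  i=0: run of 'E' x 17 -> '17E'
  i=17: run of 'G' x 3 -> '3G'
  i=20: run of 'H' x 2 -> '2H'
  i=22: run of 'E' x 5 -> '5E'
  i=27: run of 'G' x 3 -> '3G'

RLE = 17E3G2H5E3G


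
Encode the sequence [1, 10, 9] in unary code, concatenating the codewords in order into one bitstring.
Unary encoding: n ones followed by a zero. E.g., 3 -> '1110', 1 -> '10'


Encode each number as n ones followed by a terminating 0:
  1 -> 10 (2 bits)
  10 -> 11111111110 (11 bits)
  9 -> 1111111110 (10 bits)
Total length = 2 + 11 + 10 = 23 bits.

Unary([1, 10, 9]) = 10111111111101111111110 (23 bits)


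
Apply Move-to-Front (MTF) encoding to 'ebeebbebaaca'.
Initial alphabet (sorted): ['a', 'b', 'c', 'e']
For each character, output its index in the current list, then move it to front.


MTF encoding:
'e': index 3 in ['a', 'b', 'c', 'e'] -> ['e', 'a', 'b', 'c']
'b': index 2 in ['e', 'a', 'b', 'c'] -> ['b', 'e', 'a', 'c']
'e': index 1 in ['b', 'e', 'a', 'c'] -> ['e', 'b', 'a', 'c']
'e': index 0 in ['e', 'b', 'a', 'c'] -> ['e', 'b', 'a', 'c']
'b': index 1 in ['e', 'b', 'a', 'c'] -> ['b', 'e', 'a', 'c']
'b': index 0 in ['b', 'e', 'a', 'c'] -> ['b', 'e', 'a', 'c']
'e': index 1 in ['b', 'e', 'a', 'c'] -> ['e', 'b', 'a', 'c']
'b': index 1 in ['e', 'b', 'a', 'c'] -> ['b', 'e', 'a', 'c']
'a': index 2 in ['b', 'e', 'a', 'c'] -> ['a', 'b', 'e', 'c']
'a': index 0 in ['a', 'b', 'e', 'c'] -> ['a', 'b', 'e', 'c']
'c': index 3 in ['a', 'b', 'e', 'c'] -> ['c', 'a', 'b', 'e']
'a': index 1 in ['c', 'a', 'b', 'e'] -> ['a', 'c', 'b', 'e']


Output: [3, 2, 1, 0, 1, 0, 1, 1, 2, 0, 3, 1]


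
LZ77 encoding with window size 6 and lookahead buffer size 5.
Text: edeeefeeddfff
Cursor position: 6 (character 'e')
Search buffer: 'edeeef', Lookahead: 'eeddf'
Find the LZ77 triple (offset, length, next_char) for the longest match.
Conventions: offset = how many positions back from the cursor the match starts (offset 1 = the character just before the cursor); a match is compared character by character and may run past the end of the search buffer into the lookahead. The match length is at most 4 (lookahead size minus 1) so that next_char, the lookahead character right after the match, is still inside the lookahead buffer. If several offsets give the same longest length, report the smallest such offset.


Try each offset into the search buffer:
  offset=1 (pos 5, char 'f'): match length 0
  offset=2 (pos 4, char 'e'): match length 1
  offset=3 (pos 3, char 'e'): match length 2
  offset=4 (pos 2, char 'e'): match length 2
  offset=5 (pos 1, char 'd'): match length 0
  offset=6 (pos 0, char 'e'): match length 1
Longest match has length 2, found at offsets 3, 4; take the smallest, offset 3.
next_char = character at position 6 + 2 = 8 -> 'd'

Best match: offset=3, length=2 (matching 'ee' starting at position 3)
LZ77 triple: (3, 2, 'd')


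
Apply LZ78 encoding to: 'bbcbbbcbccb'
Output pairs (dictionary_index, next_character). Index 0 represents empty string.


LZ78 encoding steps:
Dictionary: {0: ''}
Step 1: w='' (idx 0), next='b' -> output (0, 'b'), add 'b' as idx 1
Step 2: w='b' (idx 1), next='c' -> output (1, 'c'), add 'bc' as idx 2
Step 3: w='b' (idx 1), next='b' -> output (1, 'b'), add 'bb' as idx 3
Step 4: w='bc' (idx 2), next='b' -> output (2, 'b'), add 'bcb' as idx 4
Step 5: w='' (idx 0), next='c' -> output (0, 'c'), add 'c' as idx 5
Step 6: w='c' (idx 5), next='b' -> output (5, 'b'), add 'cb' as idx 6


Encoded: [(0, 'b'), (1, 'c'), (1, 'b'), (2, 'b'), (0, 'c'), (5, 'b')]


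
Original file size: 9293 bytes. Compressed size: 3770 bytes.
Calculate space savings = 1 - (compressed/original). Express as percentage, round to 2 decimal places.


ratio = compressed/original = 3770/9293 = 0.405682
savings = 1 - ratio = 1 - 0.405682 = 0.594318
as a percentage: 0.594318 * 100 = 59.43%

Space savings = 1 - 3770/9293 = 59.43%


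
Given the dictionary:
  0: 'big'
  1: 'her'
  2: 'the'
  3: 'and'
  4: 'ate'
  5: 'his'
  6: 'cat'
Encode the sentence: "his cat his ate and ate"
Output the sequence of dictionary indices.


Look up each word in the dictionary:
  'his' -> 5
  'cat' -> 6
  'his' -> 5
  'ate' -> 4
  'and' -> 3
  'ate' -> 4

Encoded: [5, 6, 5, 4, 3, 4]


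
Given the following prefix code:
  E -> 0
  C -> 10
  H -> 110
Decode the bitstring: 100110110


Decoding step by step:
Bits 10 -> C
Bits 0 -> E
Bits 110 -> H
Bits 110 -> H


Decoded message: CEHH


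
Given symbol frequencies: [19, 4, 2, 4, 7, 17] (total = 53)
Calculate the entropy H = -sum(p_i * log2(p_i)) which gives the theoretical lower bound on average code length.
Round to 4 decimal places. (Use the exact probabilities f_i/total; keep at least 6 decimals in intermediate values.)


Per-symbol terms -p_i * log2(p_i) with p_i = f_i/53:
  p = 19/53 = 0.358491: log2(p) = -1.479993, -p*log2(p) = 0.530564
  p = 4/53 = 0.075472: log2(p) = -3.727920, -p*log2(p) = 0.281352
  p = 2/53 = 0.037736: log2(p) = -4.727920, -p*log2(p) = 0.178412
  p = 4/53 = 0.075472: log2(p) = -3.727920, -p*log2(p) = 0.281352
  p = 7/53 = 0.132075: log2(p) = -2.920566, -p*log2(p) = 0.385735
  p = 17/53 = 0.320755: log2(p) = -1.640458, -p*log2(p) = 0.526185
H = 0.530564 + 0.281352 + 0.178412 + 0.281352 + 0.385735 + 0.526185 = 2.183600

H = 2.1836 bits/symbol


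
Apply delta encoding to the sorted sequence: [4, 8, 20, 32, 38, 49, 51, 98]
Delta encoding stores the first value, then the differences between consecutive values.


First value: 4
Deltas:
  8 - 4 = 4
  20 - 8 = 12
  32 - 20 = 12
  38 - 32 = 6
  49 - 38 = 11
  51 - 49 = 2
  98 - 51 = 47


Delta encoded: [4, 4, 12, 12, 6, 11, 2, 47]


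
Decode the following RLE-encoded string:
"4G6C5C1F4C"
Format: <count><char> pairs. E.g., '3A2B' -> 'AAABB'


Expanding each <count><char> pair:
  4G -> 'GGGG'
  6C -> 'CCCCCC'
  5C -> 'CCCCC'
  1F -> 'F'
  4C -> 'CCCC'

Decoded = GGGGCCCCCCCCCCCFCCCC


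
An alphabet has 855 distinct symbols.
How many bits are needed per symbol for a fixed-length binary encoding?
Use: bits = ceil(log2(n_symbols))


log2(855) = 9.7398
Bracket: 2^9 = 512 < 855 <= 2^10 = 1024
So ceil(log2(855)) = 10

bits = ceil(log2(855)) = ceil(9.7398) = 10 bits


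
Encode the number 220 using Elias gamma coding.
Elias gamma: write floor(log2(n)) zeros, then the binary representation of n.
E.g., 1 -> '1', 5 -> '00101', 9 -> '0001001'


num_bits = floor(log2(220)) + 1 = 8
leading_zeros = num_bits - 1 = 7
binary(220) = 11011100

Elias gamma(220) = '0000000' + '11011100' = 000000011011100 (15 bits)


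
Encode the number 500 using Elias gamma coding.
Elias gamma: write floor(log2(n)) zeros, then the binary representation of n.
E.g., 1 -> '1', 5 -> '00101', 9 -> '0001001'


num_bits = floor(log2(500)) + 1 = 9
leading_zeros = num_bits - 1 = 8
binary(500) = 111110100

Elias gamma(500) = '00000000' + '111110100' = 00000000111110100 (17 bits)


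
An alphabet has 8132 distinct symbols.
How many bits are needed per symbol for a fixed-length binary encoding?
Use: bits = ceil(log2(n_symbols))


log2(8132) = 12.9894
Bracket: 2^12 = 4096 < 8132 <= 2^13 = 8192
So ceil(log2(8132)) = 13

bits = ceil(log2(8132)) = ceil(12.9894) = 13 bits


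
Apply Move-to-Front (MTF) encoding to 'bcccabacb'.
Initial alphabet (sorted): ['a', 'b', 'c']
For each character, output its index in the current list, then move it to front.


MTF encoding:
'b': index 1 in ['a', 'b', 'c'] -> ['b', 'a', 'c']
'c': index 2 in ['b', 'a', 'c'] -> ['c', 'b', 'a']
'c': index 0 in ['c', 'b', 'a'] -> ['c', 'b', 'a']
'c': index 0 in ['c', 'b', 'a'] -> ['c', 'b', 'a']
'a': index 2 in ['c', 'b', 'a'] -> ['a', 'c', 'b']
'b': index 2 in ['a', 'c', 'b'] -> ['b', 'a', 'c']
'a': index 1 in ['b', 'a', 'c'] -> ['a', 'b', 'c']
'c': index 2 in ['a', 'b', 'c'] -> ['c', 'a', 'b']
'b': index 2 in ['c', 'a', 'b'] -> ['b', 'c', 'a']


Output: [1, 2, 0, 0, 2, 2, 1, 2, 2]


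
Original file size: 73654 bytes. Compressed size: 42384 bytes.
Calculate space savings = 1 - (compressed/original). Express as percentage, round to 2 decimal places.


ratio = compressed/original = 42384/73654 = 0.575447
savings = 1 - ratio = 1 - 0.575447 = 0.424553
as a percentage: 0.424553 * 100 = 42.46%

Space savings = 1 - 42384/73654 = 42.46%


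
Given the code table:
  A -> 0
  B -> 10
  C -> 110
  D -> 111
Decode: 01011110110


Decoding:
0 -> A
10 -> B
111 -> D
10 -> B
110 -> C


Result: ABDBC


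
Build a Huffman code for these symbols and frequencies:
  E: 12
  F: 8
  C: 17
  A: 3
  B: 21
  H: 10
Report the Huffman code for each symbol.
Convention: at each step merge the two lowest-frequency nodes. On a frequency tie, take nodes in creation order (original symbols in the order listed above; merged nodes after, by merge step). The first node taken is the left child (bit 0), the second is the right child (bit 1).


Huffman tree construction:
Step 1: Merge A(3) + F(8) = 11
Step 2: Merge H(10) + (A+F)(11) = 21
Step 3: Merge E(12) + C(17) = 29
Step 4: Merge B(21) + (H+(A+F))(21) = 42
Step 5: Merge (E+C)(29) + (B+(H+(A+F)))(42) = 71
Read each symbol's code off the tree from the root (left child = 0, right child = 1).

Codes:
  E: 00 (length 2)
  F: 1111 (length 4)
  C: 01 (length 2)
  A: 1110 (length 4)
  B: 10 (length 2)
  H: 110 (length 3)
Average code length: 174/71 = 2.4507 bits/symbol


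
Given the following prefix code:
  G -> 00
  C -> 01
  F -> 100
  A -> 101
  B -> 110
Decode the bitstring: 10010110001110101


Decoding step by step:
Bits 100 -> F
Bits 101 -> A
Bits 100 -> F
Bits 01 -> C
Bits 110 -> B
Bits 101 -> A


Decoded message: FAFCBA


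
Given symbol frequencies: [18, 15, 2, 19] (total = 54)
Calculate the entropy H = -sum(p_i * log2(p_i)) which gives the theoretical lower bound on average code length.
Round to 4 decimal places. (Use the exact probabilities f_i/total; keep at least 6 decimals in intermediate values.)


Per-symbol terms -p_i * log2(p_i) with p_i = f_i/54:
  p = 18/54 = 0.333333: log2(p) = -1.584963, -p*log2(p) = 0.528321
  p = 15/54 = 0.277778: log2(p) = -1.847997, -p*log2(p) = 0.513332
  p = 2/54 = 0.037037: log2(p) = -4.754888, -p*log2(p) = 0.176107
  p = 19/54 = 0.351852: log2(p) = -1.506960, -p*log2(p) = 0.530227
H = 0.528321 + 0.513332 + 0.176107 + 0.530227 = 1.747987

H = 1.748 bits/symbol


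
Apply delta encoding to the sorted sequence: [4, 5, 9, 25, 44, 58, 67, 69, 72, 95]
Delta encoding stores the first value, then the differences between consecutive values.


First value: 4
Deltas:
  5 - 4 = 1
  9 - 5 = 4
  25 - 9 = 16
  44 - 25 = 19
  58 - 44 = 14
  67 - 58 = 9
  69 - 67 = 2
  72 - 69 = 3
  95 - 72 = 23


Delta encoded: [4, 1, 4, 16, 19, 14, 9, 2, 3, 23]


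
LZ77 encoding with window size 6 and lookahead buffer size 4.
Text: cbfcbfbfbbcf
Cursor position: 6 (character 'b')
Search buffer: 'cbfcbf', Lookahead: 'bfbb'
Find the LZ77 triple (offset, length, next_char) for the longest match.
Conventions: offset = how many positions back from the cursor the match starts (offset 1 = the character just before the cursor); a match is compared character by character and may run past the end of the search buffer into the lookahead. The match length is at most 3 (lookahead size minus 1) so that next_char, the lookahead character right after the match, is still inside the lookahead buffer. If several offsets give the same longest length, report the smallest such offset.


Try each offset into the search buffer:
  offset=1 (pos 5, char 'f'): match length 0
  offset=2 (pos 4, char 'b'): match length 3
  offset=3 (pos 3, char 'c'): match length 0
  offset=4 (pos 2, char 'f'): match length 0
  offset=5 (pos 1, char 'b'): match length 2
  offset=6 (pos 0, char 'c'): match length 0
Longest match has length 3 at offset 2.
next_char = character at position 6 + 3 = 9 -> 'b'

Best match: offset=2, length=3 (matching 'bfb' starting at position 4)
LZ77 triple: (2, 3, 'b')


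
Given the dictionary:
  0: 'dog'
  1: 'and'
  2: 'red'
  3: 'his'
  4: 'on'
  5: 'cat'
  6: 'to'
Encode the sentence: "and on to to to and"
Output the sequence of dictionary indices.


Look up each word in the dictionary:
  'and' -> 1
  'on' -> 4
  'to' -> 6
  'to' -> 6
  'to' -> 6
  'and' -> 1

Encoded: [1, 4, 6, 6, 6, 1]


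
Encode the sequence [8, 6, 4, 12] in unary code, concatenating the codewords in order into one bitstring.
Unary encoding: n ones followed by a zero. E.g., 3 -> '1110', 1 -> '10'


Encode each number as n ones followed by a terminating 0:
  8 -> 111111110 (9 bits)
  6 -> 1111110 (7 bits)
  4 -> 11110 (5 bits)
  12 -> 1111111111110 (13 bits)
Total length = 9 + 7 + 5 + 13 = 34 bits.

Unary([8, 6, 4, 12]) = 1111111101111110111101111111111110 (34 bits)


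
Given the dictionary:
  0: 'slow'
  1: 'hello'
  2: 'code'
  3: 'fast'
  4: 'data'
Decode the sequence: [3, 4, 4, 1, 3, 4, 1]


Look up each index in the dictionary:
  3 -> 'fast'
  4 -> 'data'
  4 -> 'data'
  1 -> 'hello'
  3 -> 'fast'
  4 -> 'data'
  1 -> 'hello'

Decoded: "fast data data hello fast data hello"


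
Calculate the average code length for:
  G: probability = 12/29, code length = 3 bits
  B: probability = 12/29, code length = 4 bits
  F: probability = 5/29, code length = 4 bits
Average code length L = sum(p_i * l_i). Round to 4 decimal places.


Weighted contributions p_i * l_i:
  G: (12/29) * 3 = 36/29
  B: (12/29) * 4 = 48/29
  F: (5/29) * 4 = 20/29
Sum = (36 + 48 + 20)/29 = 104/29

L = 104/29 = 3.5862 bits/symbol


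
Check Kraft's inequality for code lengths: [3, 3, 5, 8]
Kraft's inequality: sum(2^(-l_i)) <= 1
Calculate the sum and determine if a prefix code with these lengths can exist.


Sum = 2^(-3) + 2^(-3) + 2^(-5) + 2^(-8)
    = 0.125 + 0.125 + 0.03125 + 0.00390625
    = 73/256 = 0.28515625
Since 0.28515625 <= 1, Kraft's inequality IS satisfied.
A prefix code with these lengths CAN exist.

Kraft sum = 0.28515625. Satisfied.


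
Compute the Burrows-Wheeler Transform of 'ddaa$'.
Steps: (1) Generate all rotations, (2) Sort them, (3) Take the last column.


Rotations (sorted):
  0: $ddaa -> last char: a
  1: a$dda -> last char: a
  2: aa$dd -> last char: d
  3: daa$d -> last char: d
  4: ddaa$ -> last char: $


BWT = aadd$


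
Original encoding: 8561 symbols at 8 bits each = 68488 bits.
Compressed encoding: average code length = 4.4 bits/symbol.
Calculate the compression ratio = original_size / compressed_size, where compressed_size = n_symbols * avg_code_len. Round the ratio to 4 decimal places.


original_size = n_symbols * orig_bits = 8561 * 8 = 68488 bits
compressed_size = n_symbols * avg_code_len = 8561 * 4.4 = 37668.4 bits
ratio = original_size / compressed_size = 68488 / 37668.4 = 1.8182

Compression ratio = 1.8182


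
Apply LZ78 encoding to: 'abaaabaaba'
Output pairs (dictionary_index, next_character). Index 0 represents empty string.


LZ78 encoding steps:
Dictionary: {0: ''}
Step 1: w='' (idx 0), next='a' -> output (0, 'a'), add 'a' as idx 1
Step 2: w='' (idx 0), next='b' -> output (0, 'b'), add 'b' as idx 2
Step 3: w='a' (idx 1), next='a' -> output (1, 'a'), add 'aa' as idx 3
Step 4: w='a' (idx 1), next='b' -> output (1, 'b'), add 'ab' as idx 4
Step 5: w='aa' (idx 3), next='b' -> output (3, 'b'), add 'aab' as idx 5
Step 6: w='a' (idx 1), end of input -> output (1, '')


Encoded: [(0, 'a'), (0, 'b'), (1, 'a'), (1, 'b'), (3, 'b'), (1, '')]


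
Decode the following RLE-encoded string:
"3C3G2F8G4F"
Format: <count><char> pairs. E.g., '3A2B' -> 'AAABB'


Expanding each <count><char> pair:
  3C -> 'CCC'
  3G -> 'GGG'
  2F -> 'FF'
  8G -> 'GGGGGGGG'
  4F -> 'FFFF'

Decoded = CCCGGGFFGGGGGGGGFFFF


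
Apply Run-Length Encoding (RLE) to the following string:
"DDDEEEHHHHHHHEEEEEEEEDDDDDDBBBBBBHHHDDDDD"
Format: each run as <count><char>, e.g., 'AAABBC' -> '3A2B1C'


Scanning runs left to right:
  i=0: run of 'D' x 3 -> '3D'
  i=3: run of 'E' x 3 -> '3E'
  i=6: run of 'H' x 7 -> '7H'
  i=13: run of 'E' x 8 -> '8E'
  i=21: run of 'D' x 6 -> '6D'
  i=27: run of 'B' x 6 -> '6B'
  i=33: run of 'H' x 3 -> '3H'
  i=36: run of 'D' x 5 -> '5D'

RLE = 3D3E7H8E6D6B3H5D


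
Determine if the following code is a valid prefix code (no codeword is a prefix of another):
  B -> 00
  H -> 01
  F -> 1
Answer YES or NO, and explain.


Checking each pair (does one codeword prefix another?):
  B='00' vs H='01': no prefix
  B='00' vs F='1': no prefix
  H='01' vs B='00': no prefix
  H='01' vs F='1': no prefix
  F='1' vs B='00': no prefix
  F='1' vs H='01': no prefix
No violation found over all pairs.

YES -- this is a valid prefix code. No codeword is a prefix of any other codeword.


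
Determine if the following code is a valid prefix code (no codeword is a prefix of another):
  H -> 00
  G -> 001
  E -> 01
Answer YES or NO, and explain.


Checking each pair (does one codeword prefix another?):
  H='00' vs G='001': prefix -- VIOLATION

NO -- this is NOT a valid prefix code. H (00) is a prefix of G (001).


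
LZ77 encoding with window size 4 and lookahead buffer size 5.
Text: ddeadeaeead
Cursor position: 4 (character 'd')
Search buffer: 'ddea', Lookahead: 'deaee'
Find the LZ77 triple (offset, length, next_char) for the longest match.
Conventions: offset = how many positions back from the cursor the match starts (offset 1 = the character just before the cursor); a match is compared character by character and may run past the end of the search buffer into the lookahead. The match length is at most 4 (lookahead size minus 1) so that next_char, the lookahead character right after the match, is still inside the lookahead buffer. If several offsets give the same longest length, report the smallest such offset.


Try each offset into the search buffer:
  offset=1 (pos 3, char 'a'): match length 0
  offset=2 (pos 2, char 'e'): match length 0
  offset=3 (pos 1, char 'd'): match length 3
  offset=4 (pos 0, char 'd'): match length 1
Longest match has length 3 at offset 3.
next_char = character at position 4 + 3 = 7 -> 'e'

Best match: offset=3, length=3 (matching 'dea' starting at position 1)
LZ77 triple: (3, 3, 'e')


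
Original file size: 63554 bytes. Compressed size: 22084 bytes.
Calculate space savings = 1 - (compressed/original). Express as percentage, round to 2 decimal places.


ratio = compressed/original = 22084/63554 = 0.347484
savings = 1 - ratio = 1 - 0.347484 = 0.652516
as a percentage: 0.652516 * 100 = 65.25%

Space savings = 1 - 22084/63554 = 65.25%


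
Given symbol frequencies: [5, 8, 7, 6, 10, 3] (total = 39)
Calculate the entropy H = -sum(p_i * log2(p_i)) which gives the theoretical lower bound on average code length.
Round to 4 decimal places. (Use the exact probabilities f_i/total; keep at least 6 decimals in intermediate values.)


Per-symbol terms -p_i * log2(p_i) with p_i = f_i/39:
  p = 5/39 = 0.128205: log2(p) = -2.963474, -p*log2(p) = 0.379933
  p = 8/39 = 0.205128: log2(p) = -2.285402, -p*log2(p) = 0.468800
  p = 7/39 = 0.179487: log2(p) = -2.478047, -p*log2(p) = 0.444778
  p = 6/39 = 0.153846: log2(p) = -2.700440, -p*log2(p) = 0.415452
  p = 10/39 = 0.256410: log2(p) = -1.963474, -p*log2(p) = 0.503455
  p = 3/39 = 0.076923: log2(p) = -3.700440, -p*log2(p) = 0.284649
H = 0.379933 + 0.468800 + 0.444778 + 0.415452 + 0.503455 + 0.284649 = 2.497067

H = 2.4971 bits/symbol


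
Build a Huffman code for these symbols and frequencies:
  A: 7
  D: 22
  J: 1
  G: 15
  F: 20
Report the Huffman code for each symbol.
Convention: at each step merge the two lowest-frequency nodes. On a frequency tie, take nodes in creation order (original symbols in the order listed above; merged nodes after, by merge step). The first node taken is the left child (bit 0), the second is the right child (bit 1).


Huffman tree construction:
Step 1: Merge J(1) + A(7) = 8
Step 2: Merge (J+A)(8) + G(15) = 23
Step 3: Merge F(20) + D(22) = 42
Step 4: Merge ((J+A)+G)(23) + (F+D)(42) = 65
Read each symbol's code off the tree from the root (left child = 0, right child = 1).

Codes:
  A: 001 (length 3)
  D: 11 (length 2)
  J: 000 (length 3)
  G: 01 (length 2)
  F: 10 (length 2)
Average code length: 138/65 = 2.1231 bits/symbol


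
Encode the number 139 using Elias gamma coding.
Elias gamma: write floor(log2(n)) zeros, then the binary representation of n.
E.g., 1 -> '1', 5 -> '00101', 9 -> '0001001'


num_bits = floor(log2(139)) + 1 = 8
leading_zeros = num_bits - 1 = 7
binary(139) = 10001011

Elias gamma(139) = '0000000' + '10001011' = 000000010001011 (15 bits)


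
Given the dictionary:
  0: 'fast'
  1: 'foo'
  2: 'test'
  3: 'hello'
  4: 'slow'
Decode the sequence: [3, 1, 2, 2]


Look up each index in the dictionary:
  3 -> 'hello'
  1 -> 'foo'
  2 -> 'test'
  2 -> 'test'

Decoded: "hello foo test test"


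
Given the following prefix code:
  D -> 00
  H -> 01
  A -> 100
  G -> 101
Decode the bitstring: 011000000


Decoding step by step:
Bits 01 -> H
Bits 100 -> A
Bits 00 -> D
Bits 00 -> D


Decoded message: HADD


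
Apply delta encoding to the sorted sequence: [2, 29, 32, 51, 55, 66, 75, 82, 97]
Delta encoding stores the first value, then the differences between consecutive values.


First value: 2
Deltas:
  29 - 2 = 27
  32 - 29 = 3
  51 - 32 = 19
  55 - 51 = 4
  66 - 55 = 11
  75 - 66 = 9
  82 - 75 = 7
  97 - 82 = 15


Delta encoded: [2, 27, 3, 19, 4, 11, 9, 7, 15]


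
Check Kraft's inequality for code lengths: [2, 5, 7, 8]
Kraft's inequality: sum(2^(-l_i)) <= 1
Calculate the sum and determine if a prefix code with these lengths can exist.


Sum = 2^(-2) + 2^(-5) + 2^(-7) + 2^(-8)
    = 0.25 + 0.03125 + 0.0078125 + 0.00390625
    = 75/256 = 0.29296875
Since 0.29296875 <= 1, Kraft's inequality IS satisfied.
A prefix code with these lengths CAN exist.

Kraft sum = 0.29296875. Satisfied.


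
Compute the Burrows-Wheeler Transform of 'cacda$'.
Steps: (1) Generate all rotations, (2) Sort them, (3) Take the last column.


Rotations (sorted):
  0: $cacda -> last char: a
  1: a$cacd -> last char: d
  2: acda$c -> last char: c
  3: cacda$ -> last char: $
  4: cda$ca -> last char: a
  5: da$cac -> last char: c


BWT = adc$ac


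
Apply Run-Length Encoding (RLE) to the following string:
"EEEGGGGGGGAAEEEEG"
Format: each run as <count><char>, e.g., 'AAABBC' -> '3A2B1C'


Scanning runs left to right:
  i=0: run of 'E' x 3 -> '3E'
  i=3: run of 'G' x 7 -> '7G'
  i=10: run of 'A' x 2 -> '2A'
  i=12: run of 'E' x 4 -> '4E'
  i=16: run of 'G' x 1 -> '1G'

RLE = 3E7G2A4E1G


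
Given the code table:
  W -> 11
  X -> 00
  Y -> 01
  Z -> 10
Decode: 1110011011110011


Decoding:
11 -> W
10 -> Z
01 -> Y
10 -> Z
11 -> W
11 -> W
00 -> X
11 -> W


Result: WZYZWWXW


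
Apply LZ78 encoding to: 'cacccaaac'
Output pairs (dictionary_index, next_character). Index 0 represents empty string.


LZ78 encoding steps:
Dictionary: {0: ''}
Step 1: w='' (idx 0), next='c' -> output (0, 'c'), add 'c' as idx 1
Step 2: w='' (idx 0), next='a' -> output (0, 'a'), add 'a' as idx 2
Step 3: w='c' (idx 1), next='c' -> output (1, 'c'), add 'cc' as idx 3
Step 4: w='c' (idx 1), next='a' -> output (1, 'a'), add 'ca' as idx 4
Step 5: w='a' (idx 2), next='a' -> output (2, 'a'), add 'aa' as idx 5
Step 6: w='c' (idx 1), end of input -> output (1, '')


Encoded: [(0, 'c'), (0, 'a'), (1, 'c'), (1, 'a'), (2, 'a'), (1, '')]


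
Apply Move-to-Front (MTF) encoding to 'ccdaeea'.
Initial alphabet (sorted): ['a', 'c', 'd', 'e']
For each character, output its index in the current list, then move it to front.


MTF encoding:
'c': index 1 in ['a', 'c', 'd', 'e'] -> ['c', 'a', 'd', 'e']
'c': index 0 in ['c', 'a', 'd', 'e'] -> ['c', 'a', 'd', 'e']
'd': index 2 in ['c', 'a', 'd', 'e'] -> ['d', 'c', 'a', 'e']
'a': index 2 in ['d', 'c', 'a', 'e'] -> ['a', 'd', 'c', 'e']
'e': index 3 in ['a', 'd', 'c', 'e'] -> ['e', 'a', 'd', 'c']
'e': index 0 in ['e', 'a', 'd', 'c'] -> ['e', 'a', 'd', 'c']
'a': index 1 in ['e', 'a', 'd', 'c'] -> ['a', 'e', 'd', 'c']


Output: [1, 0, 2, 2, 3, 0, 1]


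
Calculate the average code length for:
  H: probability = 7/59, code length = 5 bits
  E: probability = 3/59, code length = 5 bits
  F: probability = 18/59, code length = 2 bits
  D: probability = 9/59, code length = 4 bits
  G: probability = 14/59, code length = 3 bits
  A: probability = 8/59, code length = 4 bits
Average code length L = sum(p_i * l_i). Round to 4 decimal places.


Weighted contributions p_i * l_i:
  H: (7/59) * 5 = 35/59
  E: (3/59) * 5 = 15/59
  F: (18/59) * 2 = 36/59
  D: (9/59) * 4 = 36/59
  G: (14/59) * 3 = 42/59
  A: (8/59) * 4 = 32/59
Sum = (35 + 15 + 36 + 36 + 42 + 32)/59 = 196/59

L = 196/59 = 3.3220 bits/symbol


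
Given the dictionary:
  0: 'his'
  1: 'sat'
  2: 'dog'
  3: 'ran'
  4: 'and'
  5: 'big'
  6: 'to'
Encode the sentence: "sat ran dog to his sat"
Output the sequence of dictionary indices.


Look up each word in the dictionary:
  'sat' -> 1
  'ran' -> 3
  'dog' -> 2
  'to' -> 6
  'his' -> 0
  'sat' -> 1

Encoded: [1, 3, 2, 6, 0, 1]


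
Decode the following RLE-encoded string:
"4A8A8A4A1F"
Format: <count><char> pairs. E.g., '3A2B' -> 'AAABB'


Expanding each <count><char> pair:
  4A -> 'AAAA'
  8A -> 'AAAAAAAA'
  8A -> 'AAAAAAAA'
  4A -> 'AAAA'
  1F -> 'F'

Decoded = AAAAAAAAAAAAAAAAAAAAAAAAF


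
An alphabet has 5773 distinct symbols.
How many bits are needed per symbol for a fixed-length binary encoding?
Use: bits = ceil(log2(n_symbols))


log2(5773) = 12.4951
Bracket: 2^12 = 4096 < 5773 <= 2^13 = 8192
So ceil(log2(5773)) = 13

bits = ceil(log2(5773)) = ceil(12.4951) = 13 bits


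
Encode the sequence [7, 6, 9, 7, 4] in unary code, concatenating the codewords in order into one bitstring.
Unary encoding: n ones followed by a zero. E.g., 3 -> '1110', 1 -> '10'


Encode each number as n ones followed by a terminating 0:
  7 -> 11111110 (8 bits)
  6 -> 1111110 (7 bits)
  9 -> 1111111110 (10 bits)
  7 -> 11111110 (8 bits)
  4 -> 11110 (5 bits)
Total length = 8 + 7 + 10 + 8 + 5 = 38 bits.

Unary([7, 6, 9, 7, 4]) = 11111110111111011111111101111111011110 (38 bits)


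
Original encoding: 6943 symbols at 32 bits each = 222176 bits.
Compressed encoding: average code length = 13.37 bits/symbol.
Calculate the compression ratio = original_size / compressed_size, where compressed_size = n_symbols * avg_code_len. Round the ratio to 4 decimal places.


original_size = n_symbols * orig_bits = 6943 * 32 = 222176 bits
compressed_size = n_symbols * avg_code_len = 6943 * 13.37 = 92827.91 bits
ratio = original_size / compressed_size = 222176 / 92827.91 = 2.3934

Compression ratio = 2.3934


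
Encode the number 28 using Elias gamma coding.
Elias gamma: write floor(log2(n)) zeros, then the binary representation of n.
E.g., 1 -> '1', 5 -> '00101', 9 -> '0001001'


num_bits = floor(log2(28)) + 1 = 5
leading_zeros = num_bits - 1 = 4
binary(28) = 11100

Elias gamma(28) = '0000' + '11100' = 000011100 (9 bits)


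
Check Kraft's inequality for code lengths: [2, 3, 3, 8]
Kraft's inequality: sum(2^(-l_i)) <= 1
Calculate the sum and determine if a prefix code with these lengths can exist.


Sum = 2^(-2) + 2^(-3) + 2^(-3) + 2^(-8)
    = 0.25 + 0.125 + 0.125 + 0.00390625
    = 129/256 = 0.50390625
Since 0.50390625 <= 1, Kraft's inequality IS satisfied.
A prefix code with these lengths CAN exist.

Kraft sum = 0.50390625. Satisfied.


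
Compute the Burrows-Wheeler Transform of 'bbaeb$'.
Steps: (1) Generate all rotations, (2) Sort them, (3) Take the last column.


Rotations (sorted):
  0: $bbaeb -> last char: b
  1: aeb$bb -> last char: b
  2: b$bbae -> last char: e
  3: baeb$b -> last char: b
  4: bbaeb$ -> last char: $
  5: eb$bba -> last char: a


BWT = bbeb$a


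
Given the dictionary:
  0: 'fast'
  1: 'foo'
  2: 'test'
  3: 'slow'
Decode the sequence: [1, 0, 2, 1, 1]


Look up each index in the dictionary:
  1 -> 'foo'
  0 -> 'fast'
  2 -> 'test'
  1 -> 'foo'
  1 -> 'foo'

Decoded: "foo fast test foo foo"
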